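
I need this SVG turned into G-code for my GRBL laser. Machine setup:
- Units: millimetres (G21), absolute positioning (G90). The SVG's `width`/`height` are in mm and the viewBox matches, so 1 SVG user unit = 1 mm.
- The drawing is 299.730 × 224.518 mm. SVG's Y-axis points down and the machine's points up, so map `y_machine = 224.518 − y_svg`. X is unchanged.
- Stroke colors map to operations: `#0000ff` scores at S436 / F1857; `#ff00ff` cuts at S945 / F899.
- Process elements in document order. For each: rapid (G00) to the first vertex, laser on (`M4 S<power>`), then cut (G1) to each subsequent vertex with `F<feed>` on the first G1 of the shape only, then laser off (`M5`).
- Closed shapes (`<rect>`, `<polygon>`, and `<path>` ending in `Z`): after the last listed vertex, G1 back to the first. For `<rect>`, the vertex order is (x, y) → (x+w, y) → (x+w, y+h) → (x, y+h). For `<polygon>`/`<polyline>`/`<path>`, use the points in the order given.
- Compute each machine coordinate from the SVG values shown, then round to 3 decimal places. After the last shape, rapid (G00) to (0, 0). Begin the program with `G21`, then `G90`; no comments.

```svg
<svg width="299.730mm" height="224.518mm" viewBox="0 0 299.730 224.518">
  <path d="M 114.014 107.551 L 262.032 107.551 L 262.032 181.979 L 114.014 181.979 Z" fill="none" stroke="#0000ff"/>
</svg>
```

viewBox `0 0 299.730 224.518` with mm width/height → 1 unit = 1 mm. Flip: y_m = 224.518 − y_svg.

**Shape 1** — `<path>` rectangle, stroke `#0000ff` → score (S436, F1857). Machine vertices: (114.014,116.967) → (262.032,116.967) → (262.032,42.539) → (114.014,42.539) → (114.014,116.967). Closed: final G1 returns to the first vertex.

G21
G90
G00 X114.014 Y116.967
M4 S436
G1 X262.032 Y116.967 F1857
G1 X262.032 Y42.539
G1 X114.014 Y42.539
G1 X114.014 Y116.967
M5
G00 X0.000 Y0.000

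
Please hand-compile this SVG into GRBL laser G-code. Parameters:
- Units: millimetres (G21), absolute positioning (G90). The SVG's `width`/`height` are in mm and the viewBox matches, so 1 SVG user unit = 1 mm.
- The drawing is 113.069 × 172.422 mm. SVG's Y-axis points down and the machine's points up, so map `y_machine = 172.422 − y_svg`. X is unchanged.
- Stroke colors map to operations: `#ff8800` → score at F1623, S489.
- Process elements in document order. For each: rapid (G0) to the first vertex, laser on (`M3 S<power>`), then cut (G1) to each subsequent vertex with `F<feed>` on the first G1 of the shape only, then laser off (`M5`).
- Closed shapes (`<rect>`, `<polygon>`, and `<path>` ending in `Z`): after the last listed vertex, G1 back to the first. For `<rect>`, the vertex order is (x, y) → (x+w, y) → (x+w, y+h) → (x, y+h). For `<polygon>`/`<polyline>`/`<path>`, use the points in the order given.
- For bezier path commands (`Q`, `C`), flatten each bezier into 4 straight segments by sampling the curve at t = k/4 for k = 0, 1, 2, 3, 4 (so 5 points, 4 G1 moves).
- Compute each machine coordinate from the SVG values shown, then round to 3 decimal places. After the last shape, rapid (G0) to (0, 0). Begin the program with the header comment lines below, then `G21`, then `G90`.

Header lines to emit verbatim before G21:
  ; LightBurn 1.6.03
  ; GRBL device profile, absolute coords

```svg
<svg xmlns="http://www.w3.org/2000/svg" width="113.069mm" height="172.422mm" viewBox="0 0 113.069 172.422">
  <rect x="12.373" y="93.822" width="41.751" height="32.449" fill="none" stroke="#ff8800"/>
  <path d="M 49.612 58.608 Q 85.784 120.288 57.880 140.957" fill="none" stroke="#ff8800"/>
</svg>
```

viewBox `0 0 113.069 172.422` with mm width/height → 1 unit = 1 mm. Flip: y_m = 172.422 − y_svg.

**Shape 1** — `<rect>` rectangle, stroke `#ff8800` → score (S489, F1623). Machine vertices: (12.373,78.600) → (54.124,78.600) → (54.124,46.151) → (12.373,46.151) → (12.373,78.600). Closed: final G1 returns to the first vertex.

**Shape 2** — `<path>` quadratic bezier, stroke `#ff8800` → score (S489, F1623). Control points (SVG): P0=(49.612,58.608), P1=(85.784,120.288), P2=(57.880,140.957); sampled at t=k/4. Machine vertices: (49.612,113.814) → (63.693,85.537) → (69.765,62.387) → (67.827,44.363) → (57.880,31.465). Open path.

; LightBurn 1.6.03
; GRBL device profile, absolute coords
G21
G90
G0 X12.373 Y78.600
M3 S489
G1 X54.124 Y78.600 F1623
G1 X54.124 Y46.151
G1 X12.373 Y46.151
G1 X12.373 Y78.600
M5
G0 X49.612 Y113.814
M3 S489
G1 X63.693 Y85.537 F1623
G1 X69.765 Y62.387
G1 X67.827 Y44.363
G1 X57.880 Y31.465
M5
G0 X0.000 Y0.000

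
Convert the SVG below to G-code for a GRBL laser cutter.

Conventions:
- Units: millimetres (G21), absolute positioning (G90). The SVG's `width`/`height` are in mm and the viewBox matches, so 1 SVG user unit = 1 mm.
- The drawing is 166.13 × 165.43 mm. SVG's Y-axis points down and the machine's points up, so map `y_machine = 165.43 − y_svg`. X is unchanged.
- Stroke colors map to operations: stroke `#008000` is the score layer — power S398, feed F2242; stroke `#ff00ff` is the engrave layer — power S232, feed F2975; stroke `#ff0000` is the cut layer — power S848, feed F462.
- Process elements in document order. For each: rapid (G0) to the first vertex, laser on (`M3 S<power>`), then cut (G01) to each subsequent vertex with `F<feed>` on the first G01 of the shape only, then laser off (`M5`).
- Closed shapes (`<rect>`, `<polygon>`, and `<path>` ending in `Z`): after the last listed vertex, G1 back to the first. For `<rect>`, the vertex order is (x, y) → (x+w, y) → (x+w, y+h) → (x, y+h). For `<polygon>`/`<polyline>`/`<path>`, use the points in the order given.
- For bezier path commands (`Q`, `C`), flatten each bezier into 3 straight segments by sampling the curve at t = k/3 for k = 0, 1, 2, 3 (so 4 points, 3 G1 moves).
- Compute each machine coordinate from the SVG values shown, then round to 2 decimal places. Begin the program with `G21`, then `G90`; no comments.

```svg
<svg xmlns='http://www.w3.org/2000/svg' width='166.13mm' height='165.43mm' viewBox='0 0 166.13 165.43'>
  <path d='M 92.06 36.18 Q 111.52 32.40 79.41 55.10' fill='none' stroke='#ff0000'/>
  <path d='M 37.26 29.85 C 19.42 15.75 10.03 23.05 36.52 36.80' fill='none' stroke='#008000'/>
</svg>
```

G21
G90
G0 X92.06 Y129.25
M3 S848
G01 X99.30 Y128.83 F462
G01 X95.09 Y122.52
G01 X79.41 Y110.33
M5
G0 X37.26 Y135.58
M3 S398
G01 X23.25 Y143.10 F2242
G01 X20.97 Y139.68
G01 X36.52 Y128.63
M5

Since the viewBox matches the mm dimensions, user units are millimetres directly. The only transform is the Y-flip y_m = 165.43 − y_svg.

Shape 1 is a quadratic bezier drawn with `<path>`. Its stroke #ff0000 means cut at S848, F462. After flipping Y the toolpath is (92.06,129.25) → (99.30,128.83) → (95.09,122.52) → (79.41,110.33).

Shape 2 is a cubic bezier drawn with `<path>`. Its stroke #008000 means score at S398, F2242. After flipping Y the toolpath is (37.26,135.58) → (23.25,143.10) → (20.97,139.68) → (36.52,128.63).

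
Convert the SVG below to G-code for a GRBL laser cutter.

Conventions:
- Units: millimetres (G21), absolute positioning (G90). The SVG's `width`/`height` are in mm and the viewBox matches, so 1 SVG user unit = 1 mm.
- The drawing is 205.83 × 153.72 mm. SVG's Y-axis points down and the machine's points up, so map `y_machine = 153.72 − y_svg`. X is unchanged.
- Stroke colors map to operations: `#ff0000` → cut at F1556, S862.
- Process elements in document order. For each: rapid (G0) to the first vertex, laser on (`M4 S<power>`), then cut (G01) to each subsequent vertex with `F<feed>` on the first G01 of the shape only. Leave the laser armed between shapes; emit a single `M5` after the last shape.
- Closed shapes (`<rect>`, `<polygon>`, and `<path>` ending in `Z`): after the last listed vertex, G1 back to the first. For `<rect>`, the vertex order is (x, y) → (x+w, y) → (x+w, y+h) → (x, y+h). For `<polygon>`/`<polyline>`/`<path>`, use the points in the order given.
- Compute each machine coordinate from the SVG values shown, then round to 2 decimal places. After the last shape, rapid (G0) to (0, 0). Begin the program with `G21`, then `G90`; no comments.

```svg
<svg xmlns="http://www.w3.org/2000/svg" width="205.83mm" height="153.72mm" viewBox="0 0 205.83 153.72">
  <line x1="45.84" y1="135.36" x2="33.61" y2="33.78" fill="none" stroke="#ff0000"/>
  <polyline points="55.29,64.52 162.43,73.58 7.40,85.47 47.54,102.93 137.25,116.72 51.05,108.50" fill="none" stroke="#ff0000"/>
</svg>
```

G21
G90
G0 X45.84 Y18.36
M4 S862
G01 X33.61 Y119.94 F1556
G0 X55.29 Y89.20
M4 S862
G01 X162.43 Y80.14 F1556
G01 X7.40 Y68.25
G01 X47.54 Y50.79
G01 X137.25 Y37.00
G01 X51.05 Y45.22
M5
G0 X0.00 Y0.00

Since the viewBox matches the mm dimensions, user units are millimetres directly. The only transform is the Y-flip y_m = 153.72 − y_svg.

Shape 1 is a line segment drawn with `<line>`. Its stroke #ff0000 means cut at S862, F1556. After flipping Y the toolpath is (45.84,18.36) → (33.61,119.94).

Shape 2 is a open polyline drawn with `<polyline>`. Its stroke #ff0000 means cut at S862, F1556. After flipping Y the toolpath is (55.29,89.20) → (162.43,80.14) → (7.40,68.25) → (47.54,50.79) → (137.25,37.00) → (51.05,45.22).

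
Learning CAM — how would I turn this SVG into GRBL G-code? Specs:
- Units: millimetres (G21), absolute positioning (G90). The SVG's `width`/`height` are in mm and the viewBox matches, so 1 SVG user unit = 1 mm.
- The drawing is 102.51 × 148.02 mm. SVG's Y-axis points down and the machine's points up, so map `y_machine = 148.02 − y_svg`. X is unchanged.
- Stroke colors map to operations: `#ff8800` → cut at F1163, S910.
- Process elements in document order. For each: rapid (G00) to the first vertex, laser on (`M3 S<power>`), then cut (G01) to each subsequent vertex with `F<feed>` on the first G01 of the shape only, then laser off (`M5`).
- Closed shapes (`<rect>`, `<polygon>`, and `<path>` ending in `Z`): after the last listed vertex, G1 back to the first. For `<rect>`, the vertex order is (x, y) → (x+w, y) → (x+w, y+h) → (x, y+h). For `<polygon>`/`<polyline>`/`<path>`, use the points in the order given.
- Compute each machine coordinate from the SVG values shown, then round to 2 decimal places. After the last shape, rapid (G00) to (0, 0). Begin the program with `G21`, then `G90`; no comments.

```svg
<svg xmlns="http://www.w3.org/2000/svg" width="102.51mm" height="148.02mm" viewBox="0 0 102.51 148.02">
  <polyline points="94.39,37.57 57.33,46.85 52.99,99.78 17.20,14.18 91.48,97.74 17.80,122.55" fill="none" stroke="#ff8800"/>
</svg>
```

G21
G90
G00 X94.39 Y110.45
M3 S910
G01 X57.33 Y101.17 F1163
G01 X52.99 Y48.24
G01 X17.20 Y133.84
G01 X91.48 Y50.28
G01 X17.80 Y25.47
M5
G00 X0.00 Y0.00

Since the viewBox matches the mm dimensions, user units are millimetres directly. The only transform is the Y-flip y_m = 148.02 − y_svg.

Shape 1 is a open polyline drawn with `<polyline>`. Its stroke #ff8800 means cut at S910, F1163. After flipping Y the toolpath is (94.39,110.45) → (57.33,101.17) → (52.99,48.24) → (17.20,133.84) → (91.48,50.28) → (17.80,25.47).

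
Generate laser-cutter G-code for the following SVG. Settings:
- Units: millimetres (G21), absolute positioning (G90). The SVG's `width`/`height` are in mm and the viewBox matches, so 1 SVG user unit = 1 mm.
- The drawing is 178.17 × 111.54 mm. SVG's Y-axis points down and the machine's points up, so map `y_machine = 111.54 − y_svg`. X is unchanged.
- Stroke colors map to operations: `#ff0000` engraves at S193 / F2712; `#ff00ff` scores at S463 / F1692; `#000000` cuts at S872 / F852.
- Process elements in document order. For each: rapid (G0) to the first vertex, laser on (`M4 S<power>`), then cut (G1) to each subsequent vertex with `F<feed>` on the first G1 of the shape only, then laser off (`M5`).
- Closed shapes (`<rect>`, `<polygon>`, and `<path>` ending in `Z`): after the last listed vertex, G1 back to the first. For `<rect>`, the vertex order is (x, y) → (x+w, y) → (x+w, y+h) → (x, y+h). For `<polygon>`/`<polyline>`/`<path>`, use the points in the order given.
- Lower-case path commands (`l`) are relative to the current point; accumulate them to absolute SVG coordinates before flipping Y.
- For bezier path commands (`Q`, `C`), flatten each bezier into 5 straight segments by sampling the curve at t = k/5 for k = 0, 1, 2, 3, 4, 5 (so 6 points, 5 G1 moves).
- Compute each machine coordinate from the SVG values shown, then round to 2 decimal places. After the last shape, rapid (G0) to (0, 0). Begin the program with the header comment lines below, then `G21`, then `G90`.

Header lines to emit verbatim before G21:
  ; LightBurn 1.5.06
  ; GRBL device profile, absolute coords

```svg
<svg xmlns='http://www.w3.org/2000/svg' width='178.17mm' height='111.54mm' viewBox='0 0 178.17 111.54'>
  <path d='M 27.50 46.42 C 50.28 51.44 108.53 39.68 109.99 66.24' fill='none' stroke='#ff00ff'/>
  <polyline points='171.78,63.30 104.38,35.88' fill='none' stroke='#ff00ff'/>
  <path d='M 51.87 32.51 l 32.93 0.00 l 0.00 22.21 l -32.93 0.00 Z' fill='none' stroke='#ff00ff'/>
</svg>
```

viewBox `0 0 178.17 111.54` with mm width/height → 1 unit = 1 mm. Flip: y_m = 111.54 − y_svg.

**Shape 1** — `<path>` cubic bezier, stroke `#ff00ff` → score (S463, F1692). Control points (SVG): P0=(27.50,46.42), P1=(50.28,51.44), P2=(108.53,39.68), P3=(109.99,66.24); sampled at t=k/5. Machine vertices: (27.50,65.12) → (44.69,63.68) → (65.96,63.62) → (86.88,62.30) → (103.04,57.08) → (109.99,45.30). Open path.

**Shape 2** — `<polyline>` line segment, stroke `#ff00ff` → score (S463, F1692). Machine vertices: (171.78,48.24) → (104.38,75.66). Open path.

**Shape 3** — `<path>` rectangle, stroke `#ff00ff` → score (S463, F1692). Machine vertices: (51.87,79.03) → (84.80,79.03) → (84.80,56.82) → (51.87,56.82) → (51.87,79.03). Closed: final G1 returns to the first vertex.

; LightBurn 1.5.06
; GRBL device profile, absolute coords
G21
G90
G0 X27.50 Y65.12
M4 S463
G1 X44.69 Y63.68 F1692
G1 X65.96 Y63.62
G1 X86.88 Y62.30
G1 X103.04 Y57.08
G1 X109.99 Y45.30
M5
G0 X171.78 Y48.24
M4 S463
G1 X104.38 Y75.66 F1692
M5
G0 X51.87 Y79.03
M4 S463
G1 X84.80 Y79.03 F1692
G1 X84.80 Y56.82
G1 X51.87 Y56.82
G1 X51.87 Y79.03
M5
G0 X0.00 Y0.00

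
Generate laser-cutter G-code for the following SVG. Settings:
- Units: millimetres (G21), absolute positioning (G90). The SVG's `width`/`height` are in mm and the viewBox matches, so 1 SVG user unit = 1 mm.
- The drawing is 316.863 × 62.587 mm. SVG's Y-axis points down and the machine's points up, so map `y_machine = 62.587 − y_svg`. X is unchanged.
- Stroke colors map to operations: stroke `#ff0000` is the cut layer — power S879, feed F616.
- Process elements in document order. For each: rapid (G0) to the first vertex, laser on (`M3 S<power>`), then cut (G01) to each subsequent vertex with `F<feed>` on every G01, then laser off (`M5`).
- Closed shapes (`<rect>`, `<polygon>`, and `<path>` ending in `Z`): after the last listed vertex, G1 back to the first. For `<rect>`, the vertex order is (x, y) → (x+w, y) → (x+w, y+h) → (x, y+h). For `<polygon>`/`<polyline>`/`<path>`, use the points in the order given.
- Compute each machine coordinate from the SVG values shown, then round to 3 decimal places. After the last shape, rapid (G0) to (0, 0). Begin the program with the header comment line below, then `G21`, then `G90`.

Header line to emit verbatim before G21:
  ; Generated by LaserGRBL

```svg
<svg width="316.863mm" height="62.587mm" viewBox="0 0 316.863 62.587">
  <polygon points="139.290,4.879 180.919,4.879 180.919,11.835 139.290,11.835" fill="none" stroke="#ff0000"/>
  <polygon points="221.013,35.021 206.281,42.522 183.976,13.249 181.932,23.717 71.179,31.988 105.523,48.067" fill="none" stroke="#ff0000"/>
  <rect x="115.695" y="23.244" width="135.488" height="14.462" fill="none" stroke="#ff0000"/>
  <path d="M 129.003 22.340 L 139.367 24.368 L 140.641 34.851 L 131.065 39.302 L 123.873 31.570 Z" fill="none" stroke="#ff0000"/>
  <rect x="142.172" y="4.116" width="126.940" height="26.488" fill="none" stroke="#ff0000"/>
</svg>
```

; Generated by LaserGRBL
G21
G90
G0 X139.290 Y57.708
M3 S879
G01 X180.919 Y57.708 F616
G01 X180.919 Y50.752 F616
G01 X139.290 Y50.752 F616
G01 X139.290 Y57.708 F616
M5
G0 X221.013 Y27.566
M3 S879
G01 X206.281 Y20.065 F616
G01 X183.976 Y49.338 F616
G01 X181.932 Y38.870 F616
G01 X71.179 Y30.599 F616
G01 X105.523 Y14.520 F616
G01 X221.013 Y27.566 F616
M5
G0 X115.695 Y39.343
M3 S879
G01 X251.183 Y39.343 F616
G01 X251.183 Y24.881 F616
G01 X115.695 Y24.881 F616
G01 X115.695 Y39.343 F616
M5
G0 X129.003 Y40.247
M3 S879
G01 X139.367 Y38.219 F616
G01 X140.641 Y27.736 F616
G01 X131.065 Y23.285 F616
G01 X123.873 Y31.017 F616
G01 X129.003 Y40.247 F616
M5
G0 X142.172 Y58.471
M3 S879
G01 X269.112 Y58.471 F616
G01 X269.112 Y31.983 F616
G01 X142.172 Y31.983 F616
G01 X142.172 Y58.471 F616
M5
G0 X0.000 Y0.000

Since the viewBox matches the mm dimensions, user units are millimetres directly. The only transform is the Y-flip y_m = 62.587 − y_svg.

Shape 1 is a rectangle drawn with `<polygon>`. Its stroke #ff0000 means cut at S879, F616. After flipping Y the toolpath is (139.290,57.708) → (180.919,57.708) → (180.919,50.752) → (139.290,50.752) → (139.290,57.708), returning to the start.

Shape 2 is a closed polygon drawn with `<polygon>`. Its stroke #ff0000 means cut at S879, F616. After flipping Y the toolpath is (221.013,27.566) → (206.281,20.065) → (183.976,49.338) → (181.932,38.870) → (71.179,30.599) → (105.523,14.520) → (221.013,27.566), returning to the start.

Shape 3 is a rectangle drawn with `<rect>`. Its stroke #ff0000 means cut at S879, F616. After flipping Y the toolpath is (115.695,39.343) → (251.183,39.343) → (251.183,24.881) → (115.695,24.881) → (115.695,39.343), returning to the start.

Shape 4 is a regular polygon drawn with `<path>`. Its stroke #ff0000 means cut at S879, F616. After flipping Y the toolpath is (129.003,40.247) → (139.367,38.219) → (140.641,27.736) → (131.065,23.285) → (123.873,31.017) → (129.003,40.247), returning to the start.

Shape 5 is a rectangle drawn with `<rect>`. Its stroke #ff0000 means cut at S879, F616. After flipping Y the toolpath is (142.172,58.471) → (269.112,58.471) → (269.112,31.983) → (142.172,31.983) → (142.172,58.471), returning to the start.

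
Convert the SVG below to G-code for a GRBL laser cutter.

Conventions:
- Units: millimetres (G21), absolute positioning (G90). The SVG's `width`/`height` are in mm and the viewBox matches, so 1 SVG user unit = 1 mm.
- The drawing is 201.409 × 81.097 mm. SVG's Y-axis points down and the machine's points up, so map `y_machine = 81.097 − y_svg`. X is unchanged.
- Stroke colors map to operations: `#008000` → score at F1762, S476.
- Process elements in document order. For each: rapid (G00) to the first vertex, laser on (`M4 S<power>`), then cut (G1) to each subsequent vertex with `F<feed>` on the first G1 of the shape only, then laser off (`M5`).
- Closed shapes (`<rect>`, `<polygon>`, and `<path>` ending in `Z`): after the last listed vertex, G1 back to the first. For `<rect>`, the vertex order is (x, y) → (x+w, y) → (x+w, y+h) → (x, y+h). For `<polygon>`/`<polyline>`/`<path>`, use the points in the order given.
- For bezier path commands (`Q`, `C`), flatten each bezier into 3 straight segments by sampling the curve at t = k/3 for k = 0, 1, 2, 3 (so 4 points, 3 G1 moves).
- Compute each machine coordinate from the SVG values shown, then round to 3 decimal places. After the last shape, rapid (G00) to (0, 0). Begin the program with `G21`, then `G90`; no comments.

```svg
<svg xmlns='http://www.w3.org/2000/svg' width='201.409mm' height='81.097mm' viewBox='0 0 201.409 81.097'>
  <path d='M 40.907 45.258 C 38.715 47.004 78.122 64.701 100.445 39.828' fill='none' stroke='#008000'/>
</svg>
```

Since the viewBox matches the mm dimensions, user units are millimetres directly. The only transform is the Y-flip y_m = 81.097 − y_svg.

Shape 1 is a cubic bezier drawn with `<path>`. Its stroke #008000 means score at S476, F1762. After flipping Y the toolpath is (40.907,35.839) → (50.408,30.943) → (74.601,28.419) → (100.445,41.269).

G21
G90
G00 X40.907 Y35.839
M4 S476
G1 X50.408 Y30.943 F1762
G1 X74.601 Y28.419
G1 X100.445 Y41.269
M5
G00 X0.000 Y0.000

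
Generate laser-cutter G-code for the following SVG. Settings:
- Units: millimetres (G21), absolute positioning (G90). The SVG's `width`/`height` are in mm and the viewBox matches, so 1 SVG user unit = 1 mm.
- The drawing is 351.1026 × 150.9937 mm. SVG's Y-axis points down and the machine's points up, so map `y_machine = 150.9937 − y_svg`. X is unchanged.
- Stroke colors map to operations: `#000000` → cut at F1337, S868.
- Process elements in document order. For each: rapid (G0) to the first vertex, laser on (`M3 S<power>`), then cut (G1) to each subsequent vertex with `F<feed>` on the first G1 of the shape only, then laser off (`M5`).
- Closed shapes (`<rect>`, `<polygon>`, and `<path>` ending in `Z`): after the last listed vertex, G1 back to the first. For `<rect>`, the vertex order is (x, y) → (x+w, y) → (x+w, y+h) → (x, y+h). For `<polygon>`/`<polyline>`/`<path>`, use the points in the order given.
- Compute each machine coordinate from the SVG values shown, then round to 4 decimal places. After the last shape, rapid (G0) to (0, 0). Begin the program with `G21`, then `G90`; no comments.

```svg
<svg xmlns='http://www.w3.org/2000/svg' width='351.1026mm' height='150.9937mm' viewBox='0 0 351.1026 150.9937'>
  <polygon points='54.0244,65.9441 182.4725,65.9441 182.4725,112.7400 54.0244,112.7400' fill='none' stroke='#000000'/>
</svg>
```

G21
G90
G0 X54.0244 Y85.0496
M3 S868
G1 X182.4725 Y85.0496 F1337
G1 X182.4725 Y38.2537
G1 X54.0244 Y38.2537
G1 X54.0244 Y85.0496
M5
G0 X0.0000 Y0.0000

Since the viewBox matches the mm dimensions, user units are millimetres directly. The only transform is the Y-flip y_m = 150.9937 − y_svg.

Shape 1 is a rectangle drawn with `<polygon>`. Its stroke #000000 means cut at S868, F1337. After flipping Y the toolpath is (54.0244,85.0496) → (182.4725,85.0496) → (182.4725,38.2537) → (54.0244,38.2537) → (54.0244,85.0496), returning to the start.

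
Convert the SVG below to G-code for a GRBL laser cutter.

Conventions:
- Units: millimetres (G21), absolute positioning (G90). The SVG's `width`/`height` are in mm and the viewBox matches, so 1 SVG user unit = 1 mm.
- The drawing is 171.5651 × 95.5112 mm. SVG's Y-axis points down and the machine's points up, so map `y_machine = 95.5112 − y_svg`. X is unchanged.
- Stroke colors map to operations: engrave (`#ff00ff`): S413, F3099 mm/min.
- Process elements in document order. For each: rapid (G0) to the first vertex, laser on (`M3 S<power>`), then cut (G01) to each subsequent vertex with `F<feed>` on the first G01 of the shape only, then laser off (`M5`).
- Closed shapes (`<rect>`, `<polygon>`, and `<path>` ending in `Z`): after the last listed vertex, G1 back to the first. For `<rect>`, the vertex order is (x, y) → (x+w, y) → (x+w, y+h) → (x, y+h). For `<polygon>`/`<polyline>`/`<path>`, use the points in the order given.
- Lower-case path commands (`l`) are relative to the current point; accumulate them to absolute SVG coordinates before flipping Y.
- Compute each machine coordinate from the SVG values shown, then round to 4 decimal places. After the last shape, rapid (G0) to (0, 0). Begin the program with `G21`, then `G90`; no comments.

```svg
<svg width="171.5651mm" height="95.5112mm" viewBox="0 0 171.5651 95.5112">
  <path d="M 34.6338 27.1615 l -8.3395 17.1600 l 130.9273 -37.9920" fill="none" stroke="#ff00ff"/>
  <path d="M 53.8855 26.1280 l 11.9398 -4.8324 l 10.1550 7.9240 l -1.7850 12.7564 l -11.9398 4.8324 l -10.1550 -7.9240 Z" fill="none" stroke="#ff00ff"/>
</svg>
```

1 u = 1 mm; y_m = 95.5112 − y.

[1] `<path>` open polyline, #ff00ff→engrave S413 F3099: (34.6338,68.3497) → (26.2943,51.1897) → (157.2216,89.1817)

[2] `<path>` regular polygon, #ff00ff→engrave S413 F3099: (53.8855,69.3832) → (65.8253,74.2156) → (75.9803,66.2916) → (74.1953,53.5352) → (62.2555,48.7028) → (52.1005,56.6268) → (53.8855,69.3832) (closed)

G21
G90
G0 X34.6338 Y68.3497
M3 S413
G01 X26.2943 Y51.1897 F3099
G01 X157.2216 Y89.1817
M5
G0 X53.8855 Y69.3832
M3 S413
G01 X65.8253 Y74.2156 F3099
G01 X75.9803 Y66.2916
G01 X74.1953 Y53.5352
G01 X62.2555 Y48.7028
G01 X52.1005 Y56.6268
G01 X53.8855 Y69.3832
M5
G0 X0.0000 Y0.0000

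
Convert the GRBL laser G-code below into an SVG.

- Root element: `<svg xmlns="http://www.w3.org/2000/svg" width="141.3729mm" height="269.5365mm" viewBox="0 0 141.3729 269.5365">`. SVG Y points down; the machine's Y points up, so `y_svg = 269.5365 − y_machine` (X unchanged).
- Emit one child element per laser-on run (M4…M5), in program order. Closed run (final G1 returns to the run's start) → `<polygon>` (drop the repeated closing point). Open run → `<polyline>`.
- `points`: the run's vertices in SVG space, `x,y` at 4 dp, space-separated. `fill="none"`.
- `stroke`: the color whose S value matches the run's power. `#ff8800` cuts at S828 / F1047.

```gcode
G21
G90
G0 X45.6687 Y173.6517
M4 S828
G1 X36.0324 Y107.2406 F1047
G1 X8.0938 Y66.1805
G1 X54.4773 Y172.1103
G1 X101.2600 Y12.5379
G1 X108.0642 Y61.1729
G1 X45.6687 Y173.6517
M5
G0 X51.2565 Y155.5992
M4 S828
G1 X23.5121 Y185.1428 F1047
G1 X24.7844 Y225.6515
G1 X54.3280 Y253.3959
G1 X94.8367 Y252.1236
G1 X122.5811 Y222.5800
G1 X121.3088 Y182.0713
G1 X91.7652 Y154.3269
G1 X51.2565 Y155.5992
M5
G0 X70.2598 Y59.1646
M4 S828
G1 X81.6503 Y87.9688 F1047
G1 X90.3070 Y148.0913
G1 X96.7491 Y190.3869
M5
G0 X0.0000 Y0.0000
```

<svg xmlns="http://www.w3.org/2000/svg" width="141.3729mm" height="269.5365mm" viewBox="0 0 141.3729 269.5365">
  <polygon points="45.6687,95.8848 36.0324,162.2959 8.0938,203.3560 54.4773,97.4262 101.2600,256.9986 108.0642,208.3636" fill="none" stroke="#ff8800"/>
  <polygon points="51.2565,113.9373 23.5121,84.3937 24.7844,43.8850 54.3280,16.1406 94.8367,17.4129 122.5811,46.9565 121.3088,87.4652 91.7652,115.2096" fill="none" stroke="#ff8800"/>
  <polyline points="70.2598,210.3719 81.6503,181.5677 90.3070,121.4452 96.7491,79.1496" fill="none" stroke="#ff8800"/>
</svg>

y_svg = 269.5365 − y_m. Every run uses S828, so all elements get stroke `#ff8800` (cut).

[1] closed run; points: 45.6687,95.8848 36.0324,162.2959 8.0938,203.3560 54.4773,97.4262 101.2600,256.9986 108.0642,208.3636

[2] closed run; points: 51.2565,113.9373 23.5121,84.3937 24.7844,43.8850 54.3280,16.1406 94.8367,17.4129 122.5811,46.9565 121.3088,87.4652 91.7652,115.2096

[3] open run; points: 70.2598,210.3719 81.6503,181.5677 90.3070,121.4452 96.7491,79.1496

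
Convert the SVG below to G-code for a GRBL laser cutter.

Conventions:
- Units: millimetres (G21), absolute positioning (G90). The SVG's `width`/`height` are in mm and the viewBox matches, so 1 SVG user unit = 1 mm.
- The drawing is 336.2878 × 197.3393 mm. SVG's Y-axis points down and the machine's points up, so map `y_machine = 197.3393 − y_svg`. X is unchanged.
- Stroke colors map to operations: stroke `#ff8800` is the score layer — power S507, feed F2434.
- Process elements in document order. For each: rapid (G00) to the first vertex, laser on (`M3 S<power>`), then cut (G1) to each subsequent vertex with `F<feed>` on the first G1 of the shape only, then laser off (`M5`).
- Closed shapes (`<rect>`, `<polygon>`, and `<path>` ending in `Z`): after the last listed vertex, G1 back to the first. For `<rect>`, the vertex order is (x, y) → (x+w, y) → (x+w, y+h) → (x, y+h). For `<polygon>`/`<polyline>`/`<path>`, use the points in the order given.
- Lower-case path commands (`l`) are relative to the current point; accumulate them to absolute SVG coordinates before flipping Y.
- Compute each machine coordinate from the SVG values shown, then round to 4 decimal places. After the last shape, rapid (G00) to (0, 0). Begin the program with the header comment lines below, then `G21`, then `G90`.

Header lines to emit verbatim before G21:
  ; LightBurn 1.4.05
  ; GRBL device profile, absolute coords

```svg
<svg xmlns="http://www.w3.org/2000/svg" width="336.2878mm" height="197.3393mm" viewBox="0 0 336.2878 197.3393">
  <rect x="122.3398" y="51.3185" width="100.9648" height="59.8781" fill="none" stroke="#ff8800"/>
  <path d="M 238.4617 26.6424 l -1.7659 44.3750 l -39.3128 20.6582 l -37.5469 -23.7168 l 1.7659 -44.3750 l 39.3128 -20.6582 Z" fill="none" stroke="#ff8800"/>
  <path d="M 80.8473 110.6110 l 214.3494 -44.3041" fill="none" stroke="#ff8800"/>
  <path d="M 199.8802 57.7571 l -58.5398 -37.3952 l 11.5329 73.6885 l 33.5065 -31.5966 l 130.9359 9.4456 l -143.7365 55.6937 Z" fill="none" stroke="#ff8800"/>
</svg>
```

; LightBurn 1.4.05
; GRBL device profile, absolute coords
G21
G90
G00 X122.3398 Y146.0208
M3 S507
G1 X223.3046 Y146.0208 F2434
G1 X223.3046 Y86.1427
G1 X122.3398 Y86.1427
G1 X122.3398 Y146.0208
M5
G00 X238.4617 Y170.6969
M3 S507
G1 X236.6958 Y126.3219 F2434
G1 X197.3830 Y105.6637
G1 X159.8361 Y129.3805
G1 X161.6020 Y173.7555
G1 X200.9148 Y194.4137
G1 X238.4617 Y170.6969
M5
G00 X80.8473 Y86.7283
M3 S507
G1 X295.1967 Y131.0324 F2434
M5
G00 X199.8802 Y139.5822
M3 S507
G1 X141.3404 Y176.9774 F2434
G1 X152.8733 Y103.2889
G1 X186.3798 Y134.8855
G1 X317.3157 Y125.4399
G1 X173.5792 Y69.7462
G1 X199.8802 Y139.5822
M5
G00 X0.0000 Y0.0000

1 u = 1 mm; y_m = 197.3393 − y.

[1] `<rect>` rectangle, #ff8800→score S507 F2434: (122.3398,146.0208) → (223.3046,146.0208) → (223.3046,86.1427) → (122.3398,86.1427) → (122.3398,146.0208) (closed)

[2] `<path>` regular polygon, #ff8800→score S507 F2434: (238.4617,170.6969) → (236.6958,126.3219) → (197.3830,105.6637) → (159.8361,129.3805) → (161.6020,173.7555) → (200.9148,194.4137) → (238.4617,170.6969) (closed)

[3] `<path>` line segment, #ff8800→score S507 F2434: (80.8473,86.7283) → (295.1967,131.0324)

[4] `<path>` closed polygon, #ff8800→score S507 F2434: (199.8802,139.5822) → (141.3404,176.9774) → (152.8733,103.2889) → (186.3798,134.8855) → (317.3157,125.4399) → (173.5792,69.7462) → (199.8802,139.5822) (closed)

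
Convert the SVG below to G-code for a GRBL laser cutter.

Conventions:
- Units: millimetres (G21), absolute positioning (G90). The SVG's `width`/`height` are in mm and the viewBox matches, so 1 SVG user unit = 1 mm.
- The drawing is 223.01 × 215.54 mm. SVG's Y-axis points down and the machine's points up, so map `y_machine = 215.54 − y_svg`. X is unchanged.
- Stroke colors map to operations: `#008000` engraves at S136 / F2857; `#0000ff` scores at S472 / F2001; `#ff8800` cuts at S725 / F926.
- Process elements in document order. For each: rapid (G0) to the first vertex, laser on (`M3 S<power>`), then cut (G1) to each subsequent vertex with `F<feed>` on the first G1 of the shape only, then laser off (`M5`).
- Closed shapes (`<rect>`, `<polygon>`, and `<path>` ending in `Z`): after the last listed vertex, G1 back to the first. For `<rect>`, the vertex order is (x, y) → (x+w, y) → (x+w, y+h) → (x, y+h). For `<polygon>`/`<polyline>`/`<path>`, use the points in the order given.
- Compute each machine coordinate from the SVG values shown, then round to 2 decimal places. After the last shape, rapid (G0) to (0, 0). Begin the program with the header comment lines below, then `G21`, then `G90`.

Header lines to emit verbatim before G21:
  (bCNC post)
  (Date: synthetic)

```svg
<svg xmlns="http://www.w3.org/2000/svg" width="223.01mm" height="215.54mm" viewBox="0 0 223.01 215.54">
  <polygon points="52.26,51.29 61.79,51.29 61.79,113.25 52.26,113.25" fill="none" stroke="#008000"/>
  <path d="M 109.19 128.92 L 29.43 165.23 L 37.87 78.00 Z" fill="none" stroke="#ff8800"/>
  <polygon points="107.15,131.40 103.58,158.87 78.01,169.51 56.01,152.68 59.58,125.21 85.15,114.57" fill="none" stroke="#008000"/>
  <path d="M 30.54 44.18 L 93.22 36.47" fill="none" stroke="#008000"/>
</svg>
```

viewBox `0 0 223.01 215.54` with mm width/height → 1 unit = 1 mm. Flip: y_m = 215.54 − y_svg.

**Shape 1** — `<polygon>` rectangle, stroke `#008000` → engrave (S136, F2857). Machine vertices: (52.26,164.25) → (61.79,164.25) → (61.79,102.29) → (52.26,102.29) → (52.26,164.25). Closed: final G1 returns to the first vertex.

**Shape 2** — `<path>` regular polygon, stroke `#ff8800` → cut (S725, F926). Machine vertices: (109.19,86.62) → (29.43,50.31) → (37.87,137.54) → (109.19,86.62). Closed: final G1 returns to the first vertex.

**Shape 3** — `<polygon>` regular polygon, stroke `#008000` → engrave (S136, F2857). Machine vertices: (107.15,84.14) → (103.58,56.67) → (78.01,46.03) → (56.01,62.86) → (59.58,90.33) → (85.15,100.97) → (107.15,84.14). Closed: final G1 returns to the first vertex.

**Shape 4** — `<path>` line segment, stroke `#008000` → engrave (S136, F2857). Machine vertices: (30.54,171.36) → (93.22,179.07). Open path.

(bCNC post)
(Date: synthetic)
G21
G90
G0 X52.26 Y164.25
M3 S136
G1 X61.79 Y164.25 F2857
G1 X61.79 Y102.29
G1 X52.26 Y102.29
G1 X52.26 Y164.25
M5
G0 X109.19 Y86.62
M3 S725
G1 X29.43 Y50.31 F926
G1 X37.87 Y137.54
G1 X109.19 Y86.62
M5
G0 X107.15 Y84.14
M3 S136
G1 X103.58 Y56.67 F2857
G1 X78.01 Y46.03
G1 X56.01 Y62.86
G1 X59.58 Y90.33
G1 X85.15 Y100.97
G1 X107.15 Y84.14
M5
G0 X30.54 Y171.36
M3 S136
G1 X93.22 Y179.07 F2857
M5
G0 X0.00 Y0.00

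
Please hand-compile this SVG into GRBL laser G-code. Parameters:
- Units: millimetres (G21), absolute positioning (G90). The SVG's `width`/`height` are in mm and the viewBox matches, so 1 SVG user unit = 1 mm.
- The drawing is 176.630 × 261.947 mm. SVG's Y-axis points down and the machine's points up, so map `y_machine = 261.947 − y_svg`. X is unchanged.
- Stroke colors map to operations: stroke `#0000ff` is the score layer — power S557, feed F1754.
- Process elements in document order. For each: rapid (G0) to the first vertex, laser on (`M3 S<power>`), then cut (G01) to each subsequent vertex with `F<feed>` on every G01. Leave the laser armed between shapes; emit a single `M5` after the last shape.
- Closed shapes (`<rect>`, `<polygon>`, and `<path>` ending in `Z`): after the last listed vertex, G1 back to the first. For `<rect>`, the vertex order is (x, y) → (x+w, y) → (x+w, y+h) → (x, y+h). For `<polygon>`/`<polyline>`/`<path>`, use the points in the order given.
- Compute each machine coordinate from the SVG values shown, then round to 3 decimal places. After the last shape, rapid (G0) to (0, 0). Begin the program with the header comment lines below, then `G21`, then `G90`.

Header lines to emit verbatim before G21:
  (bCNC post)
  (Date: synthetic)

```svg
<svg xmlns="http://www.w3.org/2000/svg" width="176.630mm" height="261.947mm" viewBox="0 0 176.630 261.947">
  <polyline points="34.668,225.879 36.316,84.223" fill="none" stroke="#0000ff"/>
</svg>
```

1 u = 1 mm; y_m = 261.947 − y.

[1] `<polyline>` line segment, #0000ff→score S557 F1754: (34.668,36.068) → (36.316,177.724)

(bCNC post)
(Date: synthetic)
G21
G90
G0 X34.668 Y36.068
M3 S557
G01 X36.316 Y177.724 F1754
M5
G0 X0.000 Y0.000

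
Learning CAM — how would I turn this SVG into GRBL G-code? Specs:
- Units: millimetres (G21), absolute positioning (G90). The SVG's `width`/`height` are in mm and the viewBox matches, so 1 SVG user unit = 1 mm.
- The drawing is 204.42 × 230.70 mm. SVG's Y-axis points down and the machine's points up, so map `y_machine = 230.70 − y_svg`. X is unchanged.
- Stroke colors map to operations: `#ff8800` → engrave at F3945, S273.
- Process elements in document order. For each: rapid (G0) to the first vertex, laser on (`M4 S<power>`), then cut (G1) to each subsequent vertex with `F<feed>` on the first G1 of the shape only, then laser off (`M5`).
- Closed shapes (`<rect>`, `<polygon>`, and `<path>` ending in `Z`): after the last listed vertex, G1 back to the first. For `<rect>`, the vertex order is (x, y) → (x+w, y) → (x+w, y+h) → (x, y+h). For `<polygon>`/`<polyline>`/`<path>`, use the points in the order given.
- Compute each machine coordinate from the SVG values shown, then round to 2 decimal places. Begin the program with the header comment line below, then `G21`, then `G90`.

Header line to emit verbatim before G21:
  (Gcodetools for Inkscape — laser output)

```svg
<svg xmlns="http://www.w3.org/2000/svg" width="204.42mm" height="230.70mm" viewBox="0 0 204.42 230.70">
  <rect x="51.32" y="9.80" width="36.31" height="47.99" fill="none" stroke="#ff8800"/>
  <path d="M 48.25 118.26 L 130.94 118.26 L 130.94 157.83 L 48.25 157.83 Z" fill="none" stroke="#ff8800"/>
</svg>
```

viewBox `0 0 204.42 230.70` with mm width/height → 1 unit = 1 mm. Flip: y_m = 230.70 − y_svg.

**Shape 1** — `<rect>` rectangle, stroke `#ff8800` → engrave (S273, F3945). Machine vertices: (51.32,220.90) → (87.63,220.90) → (87.63,172.91) → (51.32,172.91) → (51.32,220.90). Closed: final G1 returns to the first vertex.

**Shape 2** — `<path>` rectangle, stroke `#ff8800` → engrave (S273, F3945). Machine vertices: (48.25,112.44) → (130.94,112.44) → (130.94,72.87) → (48.25,72.87) → (48.25,112.44). Closed: final G1 returns to the first vertex.

(Gcodetools for Inkscape — laser output)
G21
G90
G0 X51.32 Y220.90
M4 S273
G1 X87.63 Y220.90 F3945
G1 X87.63 Y172.91
G1 X51.32 Y172.91
G1 X51.32 Y220.90
M5
G0 X48.25 Y112.44
M4 S273
G1 X130.94 Y112.44 F3945
G1 X130.94 Y72.87
G1 X48.25 Y72.87
G1 X48.25 Y112.44
M5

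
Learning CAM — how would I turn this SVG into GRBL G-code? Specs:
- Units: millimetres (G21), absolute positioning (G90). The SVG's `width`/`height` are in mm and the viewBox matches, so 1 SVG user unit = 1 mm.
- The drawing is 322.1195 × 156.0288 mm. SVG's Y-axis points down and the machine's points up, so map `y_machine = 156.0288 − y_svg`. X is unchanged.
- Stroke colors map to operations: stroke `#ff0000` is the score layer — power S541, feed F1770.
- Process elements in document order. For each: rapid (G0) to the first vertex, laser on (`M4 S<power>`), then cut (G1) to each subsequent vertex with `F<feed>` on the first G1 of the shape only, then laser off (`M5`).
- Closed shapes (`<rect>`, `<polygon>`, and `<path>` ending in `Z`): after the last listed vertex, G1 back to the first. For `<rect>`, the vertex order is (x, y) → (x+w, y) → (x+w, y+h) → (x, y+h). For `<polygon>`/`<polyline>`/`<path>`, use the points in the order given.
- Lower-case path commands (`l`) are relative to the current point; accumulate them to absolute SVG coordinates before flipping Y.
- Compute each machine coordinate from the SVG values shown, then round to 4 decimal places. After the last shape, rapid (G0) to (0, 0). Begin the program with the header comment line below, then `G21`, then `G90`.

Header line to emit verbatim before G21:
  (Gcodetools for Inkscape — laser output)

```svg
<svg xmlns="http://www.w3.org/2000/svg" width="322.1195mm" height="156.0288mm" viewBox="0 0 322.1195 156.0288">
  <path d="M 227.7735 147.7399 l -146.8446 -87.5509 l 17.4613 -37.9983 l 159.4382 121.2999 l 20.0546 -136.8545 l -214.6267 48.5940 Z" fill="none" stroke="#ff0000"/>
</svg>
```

(Gcodetools for Inkscape — laser output)
G21
G90
G0 X227.7735 Y8.2889
M4 S541
G1 X80.9289 Y95.8398 F1770
G1 X98.3902 Y133.8381
G1 X257.8284 Y12.5382
G1 X277.8830 Y149.3927
G1 X63.2563 Y100.7987
G1 X227.7735 Y8.2889
M5
G0 X0.0000 Y0.0000

viewBox `0 0 322.1195 156.0288` with mm width/height → 1 unit = 1 mm. Flip: y_m = 156.0288 − y_svg.

**Shape 1** — `<path>` closed polygon, stroke `#ff0000` → score (S541, F1770). Machine vertices: (227.7735,8.2889) → (80.9289,95.8398) → (98.3902,133.8381) → (257.8284,12.5382) → (277.8830,149.3927) → (63.2563,100.7987) → (227.7735,8.2889). Closed: final G1 returns to the first vertex.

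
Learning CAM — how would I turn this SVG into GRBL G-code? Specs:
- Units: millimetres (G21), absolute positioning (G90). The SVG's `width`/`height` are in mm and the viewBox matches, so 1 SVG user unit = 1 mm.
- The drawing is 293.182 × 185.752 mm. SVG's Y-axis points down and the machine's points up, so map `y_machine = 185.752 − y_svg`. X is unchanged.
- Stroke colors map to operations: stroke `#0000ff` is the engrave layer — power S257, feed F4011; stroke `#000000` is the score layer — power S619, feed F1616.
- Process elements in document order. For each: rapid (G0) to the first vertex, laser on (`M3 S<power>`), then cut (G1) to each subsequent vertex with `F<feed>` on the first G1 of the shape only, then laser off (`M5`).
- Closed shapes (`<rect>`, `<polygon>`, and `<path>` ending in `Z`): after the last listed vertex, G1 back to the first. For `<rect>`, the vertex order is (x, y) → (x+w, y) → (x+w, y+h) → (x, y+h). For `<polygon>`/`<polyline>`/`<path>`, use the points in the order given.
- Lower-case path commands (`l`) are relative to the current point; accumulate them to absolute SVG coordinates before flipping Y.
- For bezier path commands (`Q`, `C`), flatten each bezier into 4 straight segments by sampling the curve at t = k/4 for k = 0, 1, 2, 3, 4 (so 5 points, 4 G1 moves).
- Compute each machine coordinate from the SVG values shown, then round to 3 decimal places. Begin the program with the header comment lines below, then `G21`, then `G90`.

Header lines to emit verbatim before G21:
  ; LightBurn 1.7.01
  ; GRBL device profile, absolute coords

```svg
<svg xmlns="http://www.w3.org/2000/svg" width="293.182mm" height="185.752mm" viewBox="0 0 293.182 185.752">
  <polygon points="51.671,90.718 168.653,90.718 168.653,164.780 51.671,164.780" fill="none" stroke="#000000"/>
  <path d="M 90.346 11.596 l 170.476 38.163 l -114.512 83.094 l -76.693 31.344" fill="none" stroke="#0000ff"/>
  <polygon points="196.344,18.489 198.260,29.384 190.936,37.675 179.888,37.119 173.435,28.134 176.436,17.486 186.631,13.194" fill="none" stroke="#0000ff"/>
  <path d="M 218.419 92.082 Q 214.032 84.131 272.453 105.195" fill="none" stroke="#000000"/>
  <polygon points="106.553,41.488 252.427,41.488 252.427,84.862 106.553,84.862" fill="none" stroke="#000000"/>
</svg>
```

viewBox `0 0 293.182 185.752` with mm width/height → 1 unit = 1 mm. Flip: y_m = 185.752 − y_svg.

**Shape 1** — `<polygon>` rectangle, stroke `#000000` → score (S619, F1616). Machine vertices: (51.671,95.034) → (168.653,95.034) → (168.653,20.972) → (51.671,20.972) → (51.671,95.034). Closed: final G1 returns to the first vertex.

**Shape 2** — `<path>` open polyline, stroke `#0000ff` → engrave (S257, F4011). Machine vertices: (90.346,174.156) → (260.822,135.993) → (146.310,52.899) → (69.617,21.555). Open path.

**Shape 3** — `<polygon>` regular polygon, stroke `#0000ff` → engrave (S257, F4011). Machine vertices: (196.344,167.263) → (198.260,156.368) → (190.936,148.077) → (179.888,148.633) → (173.435,157.618) → (176.436,168.266) → (186.631,172.558) → (196.344,167.263). Closed: final G1 returns to the first vertex.

**Shape 4** — `<path>` quadratic bezier, stroke `#000000` → score (S619, F1616). Control points (SVG): P0=(218.419,92.082), P1=(214.032,84.131), P2=(272.453,105.195); sampled at t=k/4. Machine vertices: (218.419,93.670) → (220.151,95.832) → (229.734,94.367) → (247.168,89.276) → (272.453,80.557). Open path.

**Shape 5** — `<polygon>` rectangle, stroke `#000000` → score (S619, F1616). Machine vertices: (106.553,144.264) → (252.427,144.264) → (252.427,100.890) → (106.553,100.890) → (106.553,144.264). Closed: final G1 returns to the first vertex.

; LightBurn 1.7.01
; GRBL device profile, absolute coords
G21
G90
G0 X51.671 Y95.034
M3 S619
G1 X168.653 Y95.034 F1616
G1 X168.653 Y20.972
G1 X51.671 Y20.972
G1 X51.671 Y95.034
M5
G0 X90.346 Y174.156
M3 S257
G1 X260.822 Y135.993 F4011
G1 X146.310 Y52.899
G1 X69.617 Y21.555
M5
G0 X196.344 Y167.263
M3 S257
G1 X198.260 Y156.368 F4011
G1 X190.936 Y148.077
G1 X179.888 Y148.633
G1 X173.435 Y157.618
G1 X176.436 Y168.266
G1 X186.631 Y172.558
G1 X196.344 Y167.263
M5
G0 X218.419 Y93.670
M3 S619
G1 X220.151 Y95.832 F1616
G1 X229.734 Y94.367
G1 X247.168 Y89.276
G1 X272.453 Y80.557
M5
G0 X106.553 Y144.264
M3 S619
G1 X252.427 Y144.264 F1616
G1 X252.427 Y100.890
G1 X106.553 Y100.890
G1 X106.553 Y144.264
M5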